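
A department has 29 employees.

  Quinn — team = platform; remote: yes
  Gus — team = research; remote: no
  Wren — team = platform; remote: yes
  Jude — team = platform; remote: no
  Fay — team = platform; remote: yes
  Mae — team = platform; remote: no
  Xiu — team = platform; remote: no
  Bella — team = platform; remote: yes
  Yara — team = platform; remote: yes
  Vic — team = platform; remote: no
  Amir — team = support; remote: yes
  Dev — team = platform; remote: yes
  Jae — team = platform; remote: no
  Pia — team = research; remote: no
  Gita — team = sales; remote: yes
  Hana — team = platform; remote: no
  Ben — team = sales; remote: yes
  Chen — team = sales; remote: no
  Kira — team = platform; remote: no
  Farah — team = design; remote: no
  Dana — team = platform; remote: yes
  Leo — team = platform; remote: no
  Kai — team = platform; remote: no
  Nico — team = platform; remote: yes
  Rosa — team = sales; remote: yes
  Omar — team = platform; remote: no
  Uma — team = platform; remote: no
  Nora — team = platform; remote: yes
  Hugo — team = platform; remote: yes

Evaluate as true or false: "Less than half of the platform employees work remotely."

The determiner here denotes the relation: |A ∩ B| < |A ∖ B|.
|A| = 21, |A ∩ B| = 10, |A ∖ B| = 11.
10 < 11, so the statement is true.

True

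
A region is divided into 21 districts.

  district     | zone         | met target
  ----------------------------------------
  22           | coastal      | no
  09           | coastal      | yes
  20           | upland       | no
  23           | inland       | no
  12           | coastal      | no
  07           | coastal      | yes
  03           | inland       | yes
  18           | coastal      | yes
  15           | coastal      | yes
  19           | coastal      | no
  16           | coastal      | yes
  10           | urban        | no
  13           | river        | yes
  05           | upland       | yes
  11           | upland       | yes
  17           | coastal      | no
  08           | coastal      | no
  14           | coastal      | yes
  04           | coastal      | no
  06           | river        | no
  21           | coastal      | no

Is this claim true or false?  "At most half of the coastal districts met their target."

True

The determiner here denotes the relation: |A ∩ B| ≤ |A ∖ B|.
A (the restrictor) = {22, 09, 12, 07, 18, 15, 19, 16, 17, 08, 14, 04, 21}, |A| = 13.
A ∩ B = {09, 07, 18, 15, 16, 14}, so |A ∩ B| = 6.
A ∖ B = {22, 12, 19, 17, 08, 04, 21}, so |A ∖ B| = 7.
6 < 7, so the statement is true.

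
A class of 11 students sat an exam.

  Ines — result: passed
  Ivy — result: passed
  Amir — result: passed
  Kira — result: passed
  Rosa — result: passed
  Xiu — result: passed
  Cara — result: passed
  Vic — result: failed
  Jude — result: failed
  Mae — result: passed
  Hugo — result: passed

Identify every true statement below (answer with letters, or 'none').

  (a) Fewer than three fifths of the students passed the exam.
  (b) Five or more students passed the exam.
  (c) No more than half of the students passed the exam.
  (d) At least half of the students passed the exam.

(b), (d)

|A| = 11, |A ∩ B| = 9, |A ∖ B| = 2.
(a) |A ∩ B| / |A| < 3/5: fails.
(b) |A ∩ B| ≥ 5: holds.
(c) |A ∩ B| ≤ |A ∖ B|: fails.
(d) |A ∩ B| ≥ |A ∖ B|: holds.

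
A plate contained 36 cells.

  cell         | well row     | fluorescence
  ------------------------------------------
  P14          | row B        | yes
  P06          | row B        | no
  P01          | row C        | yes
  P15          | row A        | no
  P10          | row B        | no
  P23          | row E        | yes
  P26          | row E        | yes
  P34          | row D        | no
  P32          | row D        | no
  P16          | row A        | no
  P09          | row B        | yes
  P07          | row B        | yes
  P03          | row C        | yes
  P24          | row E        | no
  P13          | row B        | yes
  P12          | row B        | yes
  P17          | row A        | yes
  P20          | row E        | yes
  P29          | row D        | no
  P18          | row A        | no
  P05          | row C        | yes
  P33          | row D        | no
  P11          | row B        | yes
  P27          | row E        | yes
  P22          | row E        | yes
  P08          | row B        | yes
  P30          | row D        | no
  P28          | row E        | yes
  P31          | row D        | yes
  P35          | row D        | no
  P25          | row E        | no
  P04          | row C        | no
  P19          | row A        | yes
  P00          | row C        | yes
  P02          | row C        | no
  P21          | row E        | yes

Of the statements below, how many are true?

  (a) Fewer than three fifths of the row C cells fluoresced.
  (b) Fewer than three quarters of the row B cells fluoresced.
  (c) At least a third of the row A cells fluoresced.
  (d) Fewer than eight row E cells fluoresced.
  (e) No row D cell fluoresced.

(a) row C: |A| = 6, |A ∩ B| = 4; needs |A ∩ B| / |A| < 3/5 — false.
(b) row B: |A| = 9, |A ∩ B| = 7; needs |A ∩ B| / |A| < 3/4 — false.
(c) row A: |A| = 5, |A ∩ B| = 2; needs |A ∩ B| / |A| ≥ 1/3 — true.
(d) row E: |A| = 9, |A ∩ B| = 7; needs |A ∩ B| < 8 — true.
(e) row D: |A| = 7, |A ∩ B| = 1; needs A ∩ B = ∅ (|A ∩ B| = 0) — false.

2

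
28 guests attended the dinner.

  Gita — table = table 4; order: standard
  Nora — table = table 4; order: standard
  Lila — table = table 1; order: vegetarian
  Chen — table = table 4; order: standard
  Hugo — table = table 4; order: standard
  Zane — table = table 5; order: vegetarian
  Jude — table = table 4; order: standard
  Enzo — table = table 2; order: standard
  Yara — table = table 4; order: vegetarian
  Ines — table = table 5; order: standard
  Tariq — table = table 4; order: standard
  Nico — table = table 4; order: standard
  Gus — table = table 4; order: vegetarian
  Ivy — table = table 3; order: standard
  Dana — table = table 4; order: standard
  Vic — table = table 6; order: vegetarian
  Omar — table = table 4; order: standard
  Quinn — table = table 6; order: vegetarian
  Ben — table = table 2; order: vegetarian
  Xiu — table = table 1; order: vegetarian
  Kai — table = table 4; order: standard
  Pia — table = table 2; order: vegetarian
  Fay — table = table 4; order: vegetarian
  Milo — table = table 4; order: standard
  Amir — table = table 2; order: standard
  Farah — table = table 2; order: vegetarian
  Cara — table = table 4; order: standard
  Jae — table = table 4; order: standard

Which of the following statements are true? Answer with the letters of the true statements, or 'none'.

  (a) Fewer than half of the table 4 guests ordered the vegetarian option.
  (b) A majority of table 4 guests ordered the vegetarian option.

(a)

|A| = 16, |A ∩ B| = 3, |A ∖ B| = 13.
(a) |A ∩ B| < |A ∖ B|: holds.
(b) |A ∩ B| > |A ∖ B|: fails.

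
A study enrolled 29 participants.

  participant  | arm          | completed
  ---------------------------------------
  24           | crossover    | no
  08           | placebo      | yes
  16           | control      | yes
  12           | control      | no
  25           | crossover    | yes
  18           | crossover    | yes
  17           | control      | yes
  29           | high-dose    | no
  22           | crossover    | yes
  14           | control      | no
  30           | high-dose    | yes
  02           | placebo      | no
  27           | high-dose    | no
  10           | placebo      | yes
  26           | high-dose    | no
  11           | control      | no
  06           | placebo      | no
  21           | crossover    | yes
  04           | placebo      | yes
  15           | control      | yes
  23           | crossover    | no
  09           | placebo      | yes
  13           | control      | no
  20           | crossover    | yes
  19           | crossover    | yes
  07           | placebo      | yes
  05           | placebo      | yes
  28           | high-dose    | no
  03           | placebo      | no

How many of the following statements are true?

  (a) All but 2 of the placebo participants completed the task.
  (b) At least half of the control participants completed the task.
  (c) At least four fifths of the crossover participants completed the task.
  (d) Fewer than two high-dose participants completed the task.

1

(a) placebo: |A| = 9, |A ∩ B| = 6; needs |A ∖ B| = 2 — false.
(b) control: |A| = 7, |A ∩ B| = 3; needs |A ∩ B| ≥ |A ∖ B| — false.
(c) crossover: |A| = 8, |A ∩ B| = 6; needs |A ∩ B| / |A| ≥ 4/5 — false.
(d) high-dose: |A| = 5, |A ∩ B| = 1; needs |A ∩ B| < 2 — true.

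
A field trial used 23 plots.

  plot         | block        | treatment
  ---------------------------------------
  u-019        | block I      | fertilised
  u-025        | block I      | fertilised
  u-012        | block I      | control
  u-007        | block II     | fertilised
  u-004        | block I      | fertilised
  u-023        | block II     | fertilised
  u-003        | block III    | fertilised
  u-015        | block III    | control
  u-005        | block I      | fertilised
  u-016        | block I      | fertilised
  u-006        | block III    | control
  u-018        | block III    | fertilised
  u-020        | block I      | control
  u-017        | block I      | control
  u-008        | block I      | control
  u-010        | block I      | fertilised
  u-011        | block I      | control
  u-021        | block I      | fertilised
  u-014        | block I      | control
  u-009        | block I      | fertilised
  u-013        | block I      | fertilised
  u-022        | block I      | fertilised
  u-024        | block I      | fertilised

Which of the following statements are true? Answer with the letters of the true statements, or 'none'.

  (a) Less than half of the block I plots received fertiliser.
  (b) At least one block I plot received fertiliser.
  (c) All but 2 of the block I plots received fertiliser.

|A| = 17, |A ∩ B| = 11, |A ∖ B| = 6.
(a) |A ∩ B| < |A ∖ B|: fails.
(b) A ∩ B ≠ ∅ (|A ∩ B| ≥ 1): holds.
(c) |A ∖ B| = 2: fails.

(b)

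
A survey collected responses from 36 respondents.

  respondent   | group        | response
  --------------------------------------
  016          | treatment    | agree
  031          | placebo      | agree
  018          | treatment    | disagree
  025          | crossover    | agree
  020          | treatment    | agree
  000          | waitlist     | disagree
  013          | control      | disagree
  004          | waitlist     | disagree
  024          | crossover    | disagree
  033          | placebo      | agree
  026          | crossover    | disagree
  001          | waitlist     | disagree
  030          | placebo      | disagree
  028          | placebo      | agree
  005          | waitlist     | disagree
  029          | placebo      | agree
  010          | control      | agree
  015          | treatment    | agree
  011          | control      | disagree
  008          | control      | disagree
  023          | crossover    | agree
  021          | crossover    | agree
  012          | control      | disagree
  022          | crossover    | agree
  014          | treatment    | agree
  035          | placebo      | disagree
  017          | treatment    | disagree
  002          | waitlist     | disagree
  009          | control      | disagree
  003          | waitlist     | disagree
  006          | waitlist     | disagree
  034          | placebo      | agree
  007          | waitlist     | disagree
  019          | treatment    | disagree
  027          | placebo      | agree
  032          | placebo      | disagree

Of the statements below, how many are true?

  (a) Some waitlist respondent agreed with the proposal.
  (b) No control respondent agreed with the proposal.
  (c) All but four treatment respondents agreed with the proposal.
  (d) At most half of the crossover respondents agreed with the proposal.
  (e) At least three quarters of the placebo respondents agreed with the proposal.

(a) waitlist: |A| = 8, |A ∩ B| = 0; needs A ∩ B ≠ ∅ (|A ∩ B| ≥ 1) — false.
(b) control: |A| = 6, |A ∩ B| = 1; needs A ∩ B = ∅ (|A ∩ B| = 0) — false.
(c) treatment: |A| = 7, |A ∩ B| = 4; needs |A ∖ B| = 4 — false.
(d) crossover: |A| = 6, |A ∩ B| = 4; needs |A ∩ B| ≤ |A ∖ B| — false.
(e) placebo: |A| = 9, |A ∩ B| = 6; needs |A ∩ B| / |A| ≥ 3/4 — false.

0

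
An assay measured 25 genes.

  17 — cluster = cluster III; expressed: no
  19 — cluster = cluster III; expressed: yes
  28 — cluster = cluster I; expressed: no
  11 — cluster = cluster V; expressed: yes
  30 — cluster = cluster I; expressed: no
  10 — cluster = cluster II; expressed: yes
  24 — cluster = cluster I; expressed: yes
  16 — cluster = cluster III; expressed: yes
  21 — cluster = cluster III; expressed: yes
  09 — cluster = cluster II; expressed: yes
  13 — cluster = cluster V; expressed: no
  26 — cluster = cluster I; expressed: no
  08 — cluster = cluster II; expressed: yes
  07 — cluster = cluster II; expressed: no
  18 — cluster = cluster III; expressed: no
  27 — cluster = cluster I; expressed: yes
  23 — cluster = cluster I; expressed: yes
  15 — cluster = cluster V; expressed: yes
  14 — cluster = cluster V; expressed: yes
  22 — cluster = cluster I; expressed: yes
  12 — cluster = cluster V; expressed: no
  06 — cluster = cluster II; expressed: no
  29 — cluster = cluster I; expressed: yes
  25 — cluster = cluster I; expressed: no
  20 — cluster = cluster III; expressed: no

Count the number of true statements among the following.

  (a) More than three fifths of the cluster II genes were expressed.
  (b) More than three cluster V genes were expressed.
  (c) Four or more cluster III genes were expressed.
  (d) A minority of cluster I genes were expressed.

(a) cluster II: |A| = 5, |A ∩ B| = 3; needs |A ∩ B| / |A| > 3/5 — false.
(b) cluster V: |A| = 5, |A ∩ B| = 3; needs |A ∩ B| > 3 — false.
(c) cluster III: |A| = 6, |A ∩ B| = 3; needs |A ∩ B| ≥ 4 — false.
(d) cluster I: |A| = 9, |A ∩ B| = 5; needs |A ∩ B| < |A ∖ B| — false.

0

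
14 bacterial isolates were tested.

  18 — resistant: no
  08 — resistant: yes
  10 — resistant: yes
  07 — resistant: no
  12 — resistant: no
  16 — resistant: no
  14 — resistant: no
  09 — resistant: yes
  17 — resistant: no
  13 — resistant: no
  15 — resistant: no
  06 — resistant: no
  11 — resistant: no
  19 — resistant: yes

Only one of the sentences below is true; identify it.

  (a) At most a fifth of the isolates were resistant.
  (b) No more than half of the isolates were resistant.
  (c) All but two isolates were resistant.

(b)

|A| = 14, |A ∩ B| = 4, |A ∖ B| = 10.
(a) requires |A ∩ B| / |A| ≤ 1/5: false.
(b) requires |A ∩ B| ≤ |A ∖ B|: true.
(c) requires |A ∖ B| = 2: false.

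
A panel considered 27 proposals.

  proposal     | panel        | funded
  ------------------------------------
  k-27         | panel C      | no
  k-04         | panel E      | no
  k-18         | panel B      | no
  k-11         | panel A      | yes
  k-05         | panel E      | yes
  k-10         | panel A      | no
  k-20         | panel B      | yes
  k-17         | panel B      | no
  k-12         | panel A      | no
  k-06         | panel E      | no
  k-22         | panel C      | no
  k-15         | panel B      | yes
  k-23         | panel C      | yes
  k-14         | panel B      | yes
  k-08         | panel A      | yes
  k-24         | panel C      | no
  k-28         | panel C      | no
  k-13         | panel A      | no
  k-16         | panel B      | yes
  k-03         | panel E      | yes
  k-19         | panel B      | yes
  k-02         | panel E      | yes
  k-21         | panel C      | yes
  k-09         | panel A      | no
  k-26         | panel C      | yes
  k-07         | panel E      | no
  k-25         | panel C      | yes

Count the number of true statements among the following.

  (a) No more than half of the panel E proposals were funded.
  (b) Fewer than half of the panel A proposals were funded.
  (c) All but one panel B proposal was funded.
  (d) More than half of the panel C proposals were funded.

2

(a) panel E: |A| = 6, |A ∩ B| = 3; needs |A ∩ B| ≤ |A ∖ B| — true.
(b) panel A: |A| = 6, |A ∩ B| = 2; needs |A ∩ B| < |A ∖ B| — true.
(c) panel B: |A| = 7, |A ∩ B| = 5; needs |A ∖ B| = 1 — false.
(d) panel C: |A| = 8, |A ∩ B| = 4; needs |A ∩ B| > |A ∖ B| — false.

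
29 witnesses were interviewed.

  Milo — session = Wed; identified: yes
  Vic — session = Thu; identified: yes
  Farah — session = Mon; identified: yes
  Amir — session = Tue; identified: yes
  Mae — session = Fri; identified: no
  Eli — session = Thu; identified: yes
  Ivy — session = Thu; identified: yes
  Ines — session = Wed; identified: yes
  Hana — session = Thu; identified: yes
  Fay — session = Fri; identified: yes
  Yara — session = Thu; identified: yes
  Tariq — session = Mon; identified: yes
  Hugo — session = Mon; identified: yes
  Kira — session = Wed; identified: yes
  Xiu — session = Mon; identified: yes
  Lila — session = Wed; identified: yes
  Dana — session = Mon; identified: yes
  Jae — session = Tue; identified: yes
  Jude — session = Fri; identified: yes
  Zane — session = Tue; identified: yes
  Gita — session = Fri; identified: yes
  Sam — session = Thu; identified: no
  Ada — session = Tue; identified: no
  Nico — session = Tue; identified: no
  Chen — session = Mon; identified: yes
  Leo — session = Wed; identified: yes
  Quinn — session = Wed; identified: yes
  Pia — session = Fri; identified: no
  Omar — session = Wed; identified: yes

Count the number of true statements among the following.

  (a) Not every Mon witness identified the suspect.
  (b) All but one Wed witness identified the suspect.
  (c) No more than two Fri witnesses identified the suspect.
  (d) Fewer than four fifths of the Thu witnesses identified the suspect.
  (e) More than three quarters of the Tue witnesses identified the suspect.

0

(a) Mon: |A| = 6, |A ∩ B| = 6; needs A ⊄ B (|A ∖ B| ≥ 1) — false.
(b) Wed: |A| = 7, |A ∩ B| = 7; needs |A ∖ B| = 1 — false.
(c) Fri: |A| = 5, |A ∩ B| = 3; needs |A ∩ B| ≤ 2 — false.
(d) Thu: |A| = 6, |A ∩ B| = 5; needs |A ∩ B| / |A| < 4/5 — false.
(e) Tue: |A| = 5, |A ∩ B| = 3; needs |A ∩ B| / |A| > 3/4 — false.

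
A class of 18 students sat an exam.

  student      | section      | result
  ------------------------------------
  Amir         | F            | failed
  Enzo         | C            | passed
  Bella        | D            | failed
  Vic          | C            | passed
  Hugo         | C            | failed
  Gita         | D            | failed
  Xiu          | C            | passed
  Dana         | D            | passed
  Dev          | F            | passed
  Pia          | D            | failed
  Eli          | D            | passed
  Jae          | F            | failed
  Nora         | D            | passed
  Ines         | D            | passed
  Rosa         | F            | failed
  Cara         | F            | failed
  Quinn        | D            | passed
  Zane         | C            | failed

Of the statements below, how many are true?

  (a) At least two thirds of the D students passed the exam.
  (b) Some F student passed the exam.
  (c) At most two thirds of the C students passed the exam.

2

(a) D: |A| = 8, |A ∩ B| = 5; needs |A ∩ B| / |A| ≥ 2/3 — false.
(b) F: |A| = 5, |A ∩ B| = 1; needs A ∩ B ≠ ∅ (|A ∩ B| ≥ 1) — true.
(c) C: |A| = 5, |A ∩ B| = 3; needs |A ∩ B| / |A| ≤ 2/3 — true.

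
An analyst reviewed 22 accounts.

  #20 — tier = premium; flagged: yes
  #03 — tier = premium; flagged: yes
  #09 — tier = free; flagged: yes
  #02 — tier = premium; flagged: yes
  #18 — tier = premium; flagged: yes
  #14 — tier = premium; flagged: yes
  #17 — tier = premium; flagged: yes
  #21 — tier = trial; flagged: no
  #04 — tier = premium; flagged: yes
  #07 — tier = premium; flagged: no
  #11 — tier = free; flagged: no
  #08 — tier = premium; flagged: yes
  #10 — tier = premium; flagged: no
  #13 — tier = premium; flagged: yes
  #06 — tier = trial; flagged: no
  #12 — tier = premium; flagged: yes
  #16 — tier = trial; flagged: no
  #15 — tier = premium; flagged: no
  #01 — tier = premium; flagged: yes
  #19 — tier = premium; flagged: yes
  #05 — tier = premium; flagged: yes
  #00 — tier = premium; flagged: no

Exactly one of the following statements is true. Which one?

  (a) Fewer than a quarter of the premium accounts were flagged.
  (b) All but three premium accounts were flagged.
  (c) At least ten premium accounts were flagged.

|A| = 17, |A ∩ B| = 13, |A ∖ B| = 4.
(a) requires |A ∩ B| / |A| < 1/4: false.
(b) requires |A ∖ B| = 3: false.
(c) requires |A ∩ B| ≥ 10: true.

(c)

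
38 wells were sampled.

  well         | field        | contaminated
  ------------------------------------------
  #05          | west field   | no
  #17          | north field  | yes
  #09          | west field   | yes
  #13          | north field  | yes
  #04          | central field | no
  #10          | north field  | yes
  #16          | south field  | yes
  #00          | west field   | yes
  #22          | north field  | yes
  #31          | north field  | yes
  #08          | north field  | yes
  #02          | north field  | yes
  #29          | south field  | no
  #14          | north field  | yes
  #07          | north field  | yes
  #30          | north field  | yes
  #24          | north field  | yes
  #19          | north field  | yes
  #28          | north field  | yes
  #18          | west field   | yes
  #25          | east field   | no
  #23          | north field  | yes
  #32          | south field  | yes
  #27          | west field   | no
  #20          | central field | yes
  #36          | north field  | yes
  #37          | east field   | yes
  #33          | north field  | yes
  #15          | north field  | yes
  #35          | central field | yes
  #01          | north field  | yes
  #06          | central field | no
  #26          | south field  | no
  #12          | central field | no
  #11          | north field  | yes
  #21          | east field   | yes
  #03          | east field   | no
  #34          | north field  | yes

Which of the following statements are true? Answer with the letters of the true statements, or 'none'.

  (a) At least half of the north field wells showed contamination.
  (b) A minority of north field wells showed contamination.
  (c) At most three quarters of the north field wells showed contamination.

(a)

|A| = 20, |A ∩ B| = 20, |A ∖ B| = 0.
(a) |A ∩ B| ≥ |A ∖ B|: holds.
(b) |A ∩ B| < |A ∖ B|: fails.
(c) |A ∩ B| / |A| ≤ 3/4: fails.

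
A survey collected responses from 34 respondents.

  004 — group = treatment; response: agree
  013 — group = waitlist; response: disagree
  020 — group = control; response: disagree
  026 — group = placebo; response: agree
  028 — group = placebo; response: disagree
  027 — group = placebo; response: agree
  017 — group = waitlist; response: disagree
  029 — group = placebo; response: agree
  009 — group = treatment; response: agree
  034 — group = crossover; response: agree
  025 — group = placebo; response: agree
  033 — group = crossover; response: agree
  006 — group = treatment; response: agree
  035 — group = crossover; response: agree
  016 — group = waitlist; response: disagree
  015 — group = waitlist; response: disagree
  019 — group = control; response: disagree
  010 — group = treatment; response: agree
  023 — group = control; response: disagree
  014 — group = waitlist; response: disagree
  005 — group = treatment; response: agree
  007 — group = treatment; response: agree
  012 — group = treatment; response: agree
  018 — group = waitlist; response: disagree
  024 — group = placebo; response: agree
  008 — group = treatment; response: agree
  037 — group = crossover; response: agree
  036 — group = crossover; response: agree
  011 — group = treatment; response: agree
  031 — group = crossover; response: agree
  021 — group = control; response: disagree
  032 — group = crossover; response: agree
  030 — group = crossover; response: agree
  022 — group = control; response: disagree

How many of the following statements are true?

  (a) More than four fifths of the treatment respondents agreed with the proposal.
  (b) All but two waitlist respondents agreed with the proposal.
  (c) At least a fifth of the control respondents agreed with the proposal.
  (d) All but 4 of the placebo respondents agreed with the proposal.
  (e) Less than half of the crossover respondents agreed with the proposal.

1

(a) treatment: |A| = 9, |A ∩ B| = 9; needs |A ∩ B| / |A| > 4/5 — true.
(b) waitlist: |A| = 6, |A ∩ B| = 0; needs |A ∖ B| = 2 — false.
(c) control: |A| = 5, |A ∩ B| = 0; needs |A ∩ B| / |A| ≥ 1/5 — false.
(d) placebo: |A| = 6, |A ∩ B| = 5; needs |A ∖ B| = 4 — false.
(e) crossover: |A| = 8, |A ∩ B| = 8; needs |A ∩ B| < |A ∖ B| — false.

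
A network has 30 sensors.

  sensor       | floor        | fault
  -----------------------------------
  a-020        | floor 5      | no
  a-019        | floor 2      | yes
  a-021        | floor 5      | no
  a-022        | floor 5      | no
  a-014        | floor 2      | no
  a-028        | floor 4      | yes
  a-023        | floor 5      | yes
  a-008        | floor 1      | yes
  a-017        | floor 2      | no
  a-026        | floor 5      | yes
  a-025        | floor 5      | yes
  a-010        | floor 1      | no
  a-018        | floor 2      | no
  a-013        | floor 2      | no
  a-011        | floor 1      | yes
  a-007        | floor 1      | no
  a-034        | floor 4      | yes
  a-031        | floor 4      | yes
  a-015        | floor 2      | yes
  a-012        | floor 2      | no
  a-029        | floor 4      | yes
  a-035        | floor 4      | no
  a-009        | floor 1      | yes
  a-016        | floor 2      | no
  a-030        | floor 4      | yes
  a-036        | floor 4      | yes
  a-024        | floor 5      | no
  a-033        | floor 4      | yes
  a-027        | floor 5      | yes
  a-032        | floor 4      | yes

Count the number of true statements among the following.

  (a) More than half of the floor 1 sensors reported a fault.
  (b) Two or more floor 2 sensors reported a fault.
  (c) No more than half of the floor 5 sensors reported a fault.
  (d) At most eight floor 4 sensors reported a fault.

(a) floor 1: |A| = 5, |A ∩ B| = 3; needs |A ∩ B| > |A ∖ B| — true.
(b) floor 2: |A| = 8, |A ∩ B| = 2; needs |A ∩ B| ≥ 2 — true.
(c) floor 5: |A| = 8, |A ∩ B| = 4; needs |A ∩ B| ≤ |A ∖ B| — true.
(d) floor 4: |A| = 9, |A ∩ B| = 8; needs |A ∩ B| ≤ 8 — true.

4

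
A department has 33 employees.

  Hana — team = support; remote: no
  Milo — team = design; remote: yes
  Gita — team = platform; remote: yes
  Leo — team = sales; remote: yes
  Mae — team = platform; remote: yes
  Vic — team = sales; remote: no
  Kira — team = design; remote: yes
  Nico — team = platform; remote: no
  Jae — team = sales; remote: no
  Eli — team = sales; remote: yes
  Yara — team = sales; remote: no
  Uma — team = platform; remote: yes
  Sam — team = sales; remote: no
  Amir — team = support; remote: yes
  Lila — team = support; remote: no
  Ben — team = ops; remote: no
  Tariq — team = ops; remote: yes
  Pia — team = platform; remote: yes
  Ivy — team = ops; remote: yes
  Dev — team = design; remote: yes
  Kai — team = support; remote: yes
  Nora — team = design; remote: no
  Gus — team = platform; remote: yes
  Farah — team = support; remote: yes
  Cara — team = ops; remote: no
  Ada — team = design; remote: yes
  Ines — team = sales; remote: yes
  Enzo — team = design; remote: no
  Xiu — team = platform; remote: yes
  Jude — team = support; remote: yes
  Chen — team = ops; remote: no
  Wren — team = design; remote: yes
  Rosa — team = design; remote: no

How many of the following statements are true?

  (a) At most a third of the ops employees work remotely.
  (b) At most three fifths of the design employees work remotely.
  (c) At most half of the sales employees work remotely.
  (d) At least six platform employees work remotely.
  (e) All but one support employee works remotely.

(a) ops: |A| = 5, |A ∩ B| = 2; needs |A ∩ B| / |A| ≤ 1/3 — false.
(b) design: |A| = 8, |A ∩ B| = 5; needs |A ∩ B| / |A| ≤ 3/5 — false.
(c) sales: |A| = 7, |A ∩ B| = 3; needs |A ∩ B| ≤ |A ∖ B| — true.
(d) platform: |A| = 7, |A ∩ B| = 6; needs |A ∩ B| ≥ 6 — true.
(e) support: |A| = 6, |A ∩ B| = 4; needs |A ∖ B| = 1 — false.

2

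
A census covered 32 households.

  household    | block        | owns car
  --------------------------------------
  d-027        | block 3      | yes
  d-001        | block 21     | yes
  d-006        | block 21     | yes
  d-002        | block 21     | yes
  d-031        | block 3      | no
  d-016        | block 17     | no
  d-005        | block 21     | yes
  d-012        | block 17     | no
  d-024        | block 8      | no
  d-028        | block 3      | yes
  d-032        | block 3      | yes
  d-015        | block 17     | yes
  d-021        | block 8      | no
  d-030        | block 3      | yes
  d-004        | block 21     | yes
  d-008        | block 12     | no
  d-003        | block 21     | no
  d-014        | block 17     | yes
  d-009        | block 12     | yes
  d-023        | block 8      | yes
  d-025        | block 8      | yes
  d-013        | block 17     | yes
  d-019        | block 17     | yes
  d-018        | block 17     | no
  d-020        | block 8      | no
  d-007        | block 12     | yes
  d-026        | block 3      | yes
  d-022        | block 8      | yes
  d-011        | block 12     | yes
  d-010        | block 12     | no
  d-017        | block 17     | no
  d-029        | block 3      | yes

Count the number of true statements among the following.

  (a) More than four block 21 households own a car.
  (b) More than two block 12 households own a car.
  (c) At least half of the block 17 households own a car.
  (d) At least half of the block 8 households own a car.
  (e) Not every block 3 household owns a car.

(a) block 21: |A| = 6, |A ∩ B| = 5; needs |A ∩ B| > 4 — true.
(b) block 12: |A| = 5, |A ∩ B| = 3; needs |A ∩ B| > 2 — true.
(c) block 17: |A| = 8, |A ∩ B| = 4; needs |A ∩ B| ≥ |A ∖ B| — true.
(d) block 8: |A| = 6, |A ∩ B| = 3; needs |A ∩ B| ≥ |A ∖ B| — true.
(e) block 3: |A| = 7, |A ∩ B| = 6; needs A ⊄ B (|A ∖ B| ≥ 1) — true.

5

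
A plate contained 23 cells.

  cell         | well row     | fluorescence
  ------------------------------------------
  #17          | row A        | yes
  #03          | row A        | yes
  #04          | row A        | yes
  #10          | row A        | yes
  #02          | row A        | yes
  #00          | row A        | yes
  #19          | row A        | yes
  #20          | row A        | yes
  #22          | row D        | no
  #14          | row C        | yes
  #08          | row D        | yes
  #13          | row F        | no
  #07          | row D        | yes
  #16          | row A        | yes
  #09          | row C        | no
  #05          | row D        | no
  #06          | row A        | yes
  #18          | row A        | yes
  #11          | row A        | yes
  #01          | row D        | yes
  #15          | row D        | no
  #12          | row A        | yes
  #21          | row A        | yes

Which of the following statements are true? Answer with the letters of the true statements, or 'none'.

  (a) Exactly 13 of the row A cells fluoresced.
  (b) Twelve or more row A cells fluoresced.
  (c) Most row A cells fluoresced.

(b), (c)

|A| = 14, |A ∩ B| = 14, |A ∖ B| = 0.
(a) |A ∩ B| = 13: fails.
(b) |A ∩ B| ≥ 12: holds.
(c) |A ∩ B| > |A ∖ B|: holds.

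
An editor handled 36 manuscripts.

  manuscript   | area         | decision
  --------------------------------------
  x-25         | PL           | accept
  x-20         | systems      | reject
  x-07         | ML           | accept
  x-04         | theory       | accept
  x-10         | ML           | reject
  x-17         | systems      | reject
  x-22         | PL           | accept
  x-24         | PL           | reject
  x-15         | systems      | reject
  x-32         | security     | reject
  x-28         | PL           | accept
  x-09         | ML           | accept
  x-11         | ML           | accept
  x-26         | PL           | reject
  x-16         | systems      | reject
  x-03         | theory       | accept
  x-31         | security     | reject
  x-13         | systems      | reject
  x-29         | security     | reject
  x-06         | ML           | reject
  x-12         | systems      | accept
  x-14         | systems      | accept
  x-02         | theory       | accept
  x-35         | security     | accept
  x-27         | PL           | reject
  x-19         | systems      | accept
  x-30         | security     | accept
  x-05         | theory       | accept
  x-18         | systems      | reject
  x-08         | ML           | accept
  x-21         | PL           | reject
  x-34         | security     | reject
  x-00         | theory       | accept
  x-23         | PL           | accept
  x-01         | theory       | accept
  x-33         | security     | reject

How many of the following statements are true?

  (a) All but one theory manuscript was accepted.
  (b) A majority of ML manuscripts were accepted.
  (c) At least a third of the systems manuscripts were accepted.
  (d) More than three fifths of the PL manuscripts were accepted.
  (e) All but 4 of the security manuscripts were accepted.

2

(a) theory: |A| = 6, |A ∩ B| = 6; needs |A ∖ B| = 1 — false.
(b) ML: |A| = 6, |A ∩ B| = 4; needs |A ∩ B| > |A ∖ B| — true.
(c) systems: |A| = 9, |A ∩ B| = 3; needs |A ∩ B| / |A| ≥ 1/3 — true.
(d) PL: |A| = 8, |A ∩ B| = 4; needs |A ∩ B| / |A| > 3/5 — false.
(e) security: |A| = 7, |A ∩ B| = 2; needs |A ∖ B| = 4 — false.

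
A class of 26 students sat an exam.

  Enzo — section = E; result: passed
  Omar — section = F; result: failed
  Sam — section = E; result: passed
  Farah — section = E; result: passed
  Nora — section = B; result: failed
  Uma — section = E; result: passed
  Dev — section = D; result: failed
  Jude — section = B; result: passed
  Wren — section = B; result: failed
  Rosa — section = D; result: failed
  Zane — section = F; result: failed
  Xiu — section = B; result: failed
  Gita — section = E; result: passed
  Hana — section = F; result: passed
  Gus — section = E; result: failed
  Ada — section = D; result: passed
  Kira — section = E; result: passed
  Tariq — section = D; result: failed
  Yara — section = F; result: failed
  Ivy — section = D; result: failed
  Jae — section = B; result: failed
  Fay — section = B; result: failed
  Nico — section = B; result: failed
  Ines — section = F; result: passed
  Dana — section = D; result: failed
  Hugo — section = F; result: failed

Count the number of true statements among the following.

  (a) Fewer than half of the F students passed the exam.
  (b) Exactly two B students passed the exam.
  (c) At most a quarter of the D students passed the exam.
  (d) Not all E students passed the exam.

(a) F: |A| = 6, |A ∩ B| = 2; needs |A ∩ B| < |A ∖ B| — true.
(b) B: |A| = 7, |A ∩ B| = 1; needs |A ∩ B| = 2 — false.
(c) D: |A| = 6, |A ∩ B| = 1; needs |A ∩ B| / |A| ≤ 1/4 — true.
(d) E: |A| = 7, |A ∩ B| = 6; needs A ⊄ B (|A ∖ B| ≥ 1) — true.

3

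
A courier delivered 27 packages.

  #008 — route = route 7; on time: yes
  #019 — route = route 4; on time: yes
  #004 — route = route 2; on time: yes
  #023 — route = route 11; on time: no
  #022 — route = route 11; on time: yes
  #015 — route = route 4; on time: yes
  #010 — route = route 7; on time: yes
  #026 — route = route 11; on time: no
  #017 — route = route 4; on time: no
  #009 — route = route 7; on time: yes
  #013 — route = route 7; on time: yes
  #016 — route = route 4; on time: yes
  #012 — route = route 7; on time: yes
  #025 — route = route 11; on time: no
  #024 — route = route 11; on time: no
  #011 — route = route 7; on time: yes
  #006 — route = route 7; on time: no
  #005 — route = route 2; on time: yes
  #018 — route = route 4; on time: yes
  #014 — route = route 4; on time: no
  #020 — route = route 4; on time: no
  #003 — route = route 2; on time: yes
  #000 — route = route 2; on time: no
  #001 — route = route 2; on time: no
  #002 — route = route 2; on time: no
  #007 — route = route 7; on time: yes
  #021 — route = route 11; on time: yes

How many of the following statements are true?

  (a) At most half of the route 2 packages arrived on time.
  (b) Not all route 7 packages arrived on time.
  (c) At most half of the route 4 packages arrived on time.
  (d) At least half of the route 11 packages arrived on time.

2

(a) route 2: |A| = 6, |A ∩ B| = 3; needs |A ∩ B| ≤ |A ∖ B| — true.
(b) route 7: |A| = 8, |A ∩ B| = 7; needs A ⊄ B (|A ∖ B| ≥ 1) — true.
(c) route 4: |A| = 7, |A ∩ B| = 4; needs |A ∩ B| ≤ |A ∖ B| — false.
(d) route 11: |A| = 6, |A ∩ B| = 2; needs |A ∩ B| ≥ |A ∖ B| — false.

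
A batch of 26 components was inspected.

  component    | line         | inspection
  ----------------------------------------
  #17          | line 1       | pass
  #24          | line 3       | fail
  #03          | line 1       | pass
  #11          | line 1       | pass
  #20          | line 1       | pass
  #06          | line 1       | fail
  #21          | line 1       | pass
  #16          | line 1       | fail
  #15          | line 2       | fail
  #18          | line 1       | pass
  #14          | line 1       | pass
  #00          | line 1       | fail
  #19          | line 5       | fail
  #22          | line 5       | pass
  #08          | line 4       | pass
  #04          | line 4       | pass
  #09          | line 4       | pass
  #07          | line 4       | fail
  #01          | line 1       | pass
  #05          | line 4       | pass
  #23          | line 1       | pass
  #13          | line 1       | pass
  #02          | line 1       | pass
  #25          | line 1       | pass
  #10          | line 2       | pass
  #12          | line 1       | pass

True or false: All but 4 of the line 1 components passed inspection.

The determiner here denotes the relation: |A ∖ B| = 4.
|A| = 16, |A ∩ B| = 13, |A ∖ B| = 3.
|A ∖ B| = 3, so the statement is false.

False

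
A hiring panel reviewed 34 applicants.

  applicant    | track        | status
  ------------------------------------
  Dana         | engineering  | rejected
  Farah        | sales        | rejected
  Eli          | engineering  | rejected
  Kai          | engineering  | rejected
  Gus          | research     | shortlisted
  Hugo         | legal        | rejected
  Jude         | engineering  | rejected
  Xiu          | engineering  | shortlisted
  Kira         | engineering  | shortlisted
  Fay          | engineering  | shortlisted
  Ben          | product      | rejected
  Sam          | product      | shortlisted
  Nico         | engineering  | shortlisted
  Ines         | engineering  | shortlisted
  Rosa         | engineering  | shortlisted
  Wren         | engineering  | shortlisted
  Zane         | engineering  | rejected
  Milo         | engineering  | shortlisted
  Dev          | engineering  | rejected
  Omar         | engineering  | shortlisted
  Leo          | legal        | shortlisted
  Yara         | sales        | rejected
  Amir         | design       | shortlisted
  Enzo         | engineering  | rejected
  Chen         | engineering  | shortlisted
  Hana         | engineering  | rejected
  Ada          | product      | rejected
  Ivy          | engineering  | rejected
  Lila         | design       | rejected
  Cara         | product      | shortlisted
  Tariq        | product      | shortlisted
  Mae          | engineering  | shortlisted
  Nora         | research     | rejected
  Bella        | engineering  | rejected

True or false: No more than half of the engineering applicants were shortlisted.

False

'No more than half of the engineering applicants were shortlisted' holds iff |A ∩ B| ≤ |A ∖ B|.
|A| = 21, |A ∩ B| = 11, |A ∖ B| = 10.
11 > 10, so the statement is false.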